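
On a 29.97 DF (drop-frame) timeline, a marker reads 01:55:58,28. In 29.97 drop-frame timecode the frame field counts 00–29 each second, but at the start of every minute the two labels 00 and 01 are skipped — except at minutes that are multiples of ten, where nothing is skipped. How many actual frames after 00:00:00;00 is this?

208560

Complete 10-minute blocks: 11, each 17982 frames → 197802.
Remaining 5 whole minutes in the current block: 1800 + 4 × 1798 = 8992 frames.
Within the current minute: 58 × 30 + 28 − 2 = 1766 (labels ;00/;01 skipped at this minute). Total = 197802 + 8992 + 1766 = 208560.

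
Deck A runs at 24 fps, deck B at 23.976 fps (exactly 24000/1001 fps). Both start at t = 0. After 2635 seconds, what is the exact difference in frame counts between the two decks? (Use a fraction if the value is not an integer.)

63240/1001 frames

A emits 24 × 2635 = 63240 frames; B emits 24000/1001 × 2635 = 63240000/1001.
Difference = 63240/1001 frames (≈ 63.1768); B is behind A.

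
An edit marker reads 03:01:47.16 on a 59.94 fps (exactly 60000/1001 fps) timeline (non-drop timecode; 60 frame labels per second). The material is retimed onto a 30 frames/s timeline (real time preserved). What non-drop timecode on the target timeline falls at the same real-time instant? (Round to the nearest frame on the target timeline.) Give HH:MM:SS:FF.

03:01:58:05

Source frame index: (3×3600 + 1×60 + 47) × 60 + 16 = 654436.
Real time: 654436 / (60000/1001) = 163772609/15000 s.
Target frame: (163772609/15000) × (30) = 163772609/500 ≈ 327545.218 → 327545.
At 30 labels/s: frame 327545 → 03:01:58:05.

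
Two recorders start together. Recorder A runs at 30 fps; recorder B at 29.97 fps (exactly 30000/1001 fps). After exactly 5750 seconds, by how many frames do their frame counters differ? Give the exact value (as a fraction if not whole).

172500/1001 frames

A emits 30 × 5750 = 172500 frames; B emits 30000/1001 × 5750 = 172500000/1001.
Difference = 172500/1001 frames (≈ 172.3277); B is behind A.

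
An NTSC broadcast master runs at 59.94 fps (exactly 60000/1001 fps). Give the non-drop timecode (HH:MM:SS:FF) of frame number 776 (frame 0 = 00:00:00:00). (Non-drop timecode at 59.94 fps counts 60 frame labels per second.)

00:00:12:56

776 ÷ 60 = 12 full seconds, remainder 56 frames.
12 s = 0 h 0 min 12 s.
Timecode: 00:00:12:56.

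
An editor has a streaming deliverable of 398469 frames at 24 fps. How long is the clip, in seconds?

Running time = 398469 / (24) = 16602.875 s.

16602.875 seconds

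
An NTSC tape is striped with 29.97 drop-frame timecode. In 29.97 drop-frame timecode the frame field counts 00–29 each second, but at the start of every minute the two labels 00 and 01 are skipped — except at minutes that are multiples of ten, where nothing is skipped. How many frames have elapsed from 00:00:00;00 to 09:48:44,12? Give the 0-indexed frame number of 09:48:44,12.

1058672

As if non-drop at 30 labels/s: (9 × 3600 + 48 × 60 + 44) × 30 + 12 = 1059732.
Minute boundaries passed: 588; those not divisible by 10: 588 − 58 = 530; dropped labels = 2 × 530 = 1060.
Actual frame index = 1059732 − 1060 = 1058672.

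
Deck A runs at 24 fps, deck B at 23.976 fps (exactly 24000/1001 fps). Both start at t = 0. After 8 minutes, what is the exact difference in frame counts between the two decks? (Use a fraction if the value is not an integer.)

11520/1001 frames

8 min = 480 s.
A emits 24 × 480 = 11520 frames; B emits 24000/1001 × 480 = 11520000/1001.
Difference = 11520/1001 frames (≈ 11.5085); B is behind A.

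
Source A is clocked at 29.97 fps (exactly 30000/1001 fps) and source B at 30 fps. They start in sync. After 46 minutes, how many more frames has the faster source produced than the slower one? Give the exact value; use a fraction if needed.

46 min = 2760 s.
A emits 30000/1001 × 2760 = 82800000/1001 frames; B emits 30 × 2760 = 82800.
Difference = 82800/1001 frames (≈ 82.7173); B is ahead of A.

82800/1001 frames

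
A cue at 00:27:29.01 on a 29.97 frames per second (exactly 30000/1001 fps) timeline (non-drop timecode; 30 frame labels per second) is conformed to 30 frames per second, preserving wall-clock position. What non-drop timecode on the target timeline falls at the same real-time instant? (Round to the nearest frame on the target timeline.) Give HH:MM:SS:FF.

Source frame index: (0×3600 + 27×60 + 29) × 30 + 1 = 49471.
Real time: 49471 / (30000/1001) = 49520471/30000 s.
Target frame: (49520471/30000) × (30) = 49520471/1000 ≈ 49520.471 → 49520.
At 30 labels/s: frame 49520 → 00:27:30:20.

00:27:30:20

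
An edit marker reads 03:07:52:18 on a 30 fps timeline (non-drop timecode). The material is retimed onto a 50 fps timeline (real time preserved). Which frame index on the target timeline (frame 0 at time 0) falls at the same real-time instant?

Source frame index: (3×3600 + 7×60 + 52) × 30 + 18 = 338178.
Real time: 338178 / (30) = 56363/5 s.
Target frame: (56363/5) × (50) = 563630.

frame 563630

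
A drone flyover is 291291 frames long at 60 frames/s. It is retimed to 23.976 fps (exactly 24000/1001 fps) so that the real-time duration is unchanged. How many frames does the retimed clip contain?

116400 frames

Target frames = source frames × (target rate / source rate) = 291291 × (24000/1001)/(60) = 291291 × 400/1001 = 116400.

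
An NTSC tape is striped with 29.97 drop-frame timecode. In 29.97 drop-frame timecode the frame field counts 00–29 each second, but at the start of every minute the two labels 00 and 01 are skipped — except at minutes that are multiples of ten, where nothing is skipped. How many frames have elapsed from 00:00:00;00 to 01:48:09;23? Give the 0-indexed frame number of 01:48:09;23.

Complete 10-minute blocks: 10, each 17982 frames → 179820.
Remaining 8 whole minutes in the current block: 1800 + 7 × 1798 = 14386 frames.
Within the current minute: 9 × 30 + 23 − 2 = 291 (labels ;00/;01 skipped at this minute). Total = 179820 + 14386 + 291 = 194497.

194497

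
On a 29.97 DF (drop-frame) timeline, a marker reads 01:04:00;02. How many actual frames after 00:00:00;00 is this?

Complete 10-minute blocks: 6, each 17982 frames → 107892.
Remaining 4 whole minutes in the current block: 1800 + 3 × 1798 = 7194 frames.
Within the current minute: 0 × 30 + 2 − 2 = 0 (labels ;00/;01 skipped at this minute). Total = 107892 + 7194 + 0 = 115086.

115086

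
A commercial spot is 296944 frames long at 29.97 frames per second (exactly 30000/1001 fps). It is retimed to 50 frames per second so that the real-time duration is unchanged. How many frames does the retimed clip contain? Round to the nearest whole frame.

Frames at target rate = 296944 × (50) / (30000/1001) = 37155118/75 ≈ 495401.573.
Nearest whole frame: 495402.

495402 frames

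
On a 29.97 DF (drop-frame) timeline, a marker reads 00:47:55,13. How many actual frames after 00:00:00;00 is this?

As if non-drop at 30 labels/s: (0 × 3600 + 47 × 60 + 55) × 30 + 13 = 86263.
Minute boundaries passed: 47; those not divisible by 10: 47 − 4 = 43; dropped labels = 2 × 43 = 86.
Actual frame index = 86263 − 86 = 86177.

86177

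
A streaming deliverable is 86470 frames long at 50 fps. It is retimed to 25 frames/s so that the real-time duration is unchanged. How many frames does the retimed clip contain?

Target frames = source frames × (target rate / source rate) = 86470 × (25)/(50) = 86470 × 1/2 = 43235.

43235 frames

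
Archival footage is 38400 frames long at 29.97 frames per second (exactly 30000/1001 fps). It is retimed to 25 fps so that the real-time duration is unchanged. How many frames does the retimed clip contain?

Target frames = source frames × (target rate / source rate) = 38400 × (25)/(30000/1001) = 38400 × 1001/1200 = 32032.

32032 frames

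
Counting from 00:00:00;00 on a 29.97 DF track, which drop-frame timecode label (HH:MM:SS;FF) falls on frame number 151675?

01:24:20;27

Ten DF minutes hold 17982 frames, so frame 151675 lies in block 8 (frames 143856–161837) with 7819 frames into that block.
The block's first minute is 1800 frames and the rest 1798 each; 7819 frames reaches minute 4, so 8 × 18 + 4 × 2 = 152 labels have been skipped so far.
Adding those back, label number 151675 + 152 = 151827 at 30 labels/s is 5060 s + 27 f = 1 h 24 min 20 s frame 27, i.e. 01:24:20;27.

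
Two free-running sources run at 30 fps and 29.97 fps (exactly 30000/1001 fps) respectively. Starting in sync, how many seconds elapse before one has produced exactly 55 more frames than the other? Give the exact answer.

The gap grows by |30000/1001 − 30| = 30/1001 frames per second.
Time for a 55-frame gap: 55 ÷ (30/1001) = 11011/6 s.

11011/6 seconds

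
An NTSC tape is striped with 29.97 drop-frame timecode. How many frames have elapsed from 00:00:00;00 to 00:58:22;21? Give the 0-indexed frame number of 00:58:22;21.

As if non-drop at 30 labels/s: (0 × 3600 + 58 × 60 + 22) × 30 + 21 = 105081.
Minute boundaries passed: 58; those not divisible by 10: 58 − 5 = 53; dropped labels = 2 × 53 = 106.
Actual frame index = 105081 − 106 = 104975.

104975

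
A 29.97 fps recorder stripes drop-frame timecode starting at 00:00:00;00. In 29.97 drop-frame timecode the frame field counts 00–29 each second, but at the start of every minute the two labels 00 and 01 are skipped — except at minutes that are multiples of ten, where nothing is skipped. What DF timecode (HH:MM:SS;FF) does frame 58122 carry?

00:32:19;10

Each 10-minute DF block holds 10 × 60 × 30 − 9 × 2 = 17982 frames. 58122 ÷ 17982 → 3 full blocks, remainder 4176.
Within the partial block the first minute is 1800 frames and each further minute 1798, so 2 further minute boundaries passed. Total skipped labels = 18 × 3 + 2 × 2 = 58.
Non-drop label index = 58122 + 58 = 58180; at 30 labels/s that is 00:32:19:10, i.e. DF 00:32:19;10.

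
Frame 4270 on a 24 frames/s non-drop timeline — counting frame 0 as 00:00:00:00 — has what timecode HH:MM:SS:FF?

00:02:57:22

4270 ÷ 24 = 177 full seconds, remainder 22 frames.
177 s = 0 h 2 min 57 s.
Timecode: 00:02:57:22.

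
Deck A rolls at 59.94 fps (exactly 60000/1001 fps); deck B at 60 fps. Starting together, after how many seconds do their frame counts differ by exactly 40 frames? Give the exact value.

2002/3 seconds

The gap grows by |60 − 60000/1001| = 60/1001 frames per second.
Time for a 40-frame gap: 40 ÷ (60/1001) = 2002/3 s.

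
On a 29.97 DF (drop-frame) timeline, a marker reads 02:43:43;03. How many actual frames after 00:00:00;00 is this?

Complete 10-minute blocks: 16, each 17982 frames → 287712.
Remaining 3 whole minutes in the current block: 1800 + 2 × 1798 = 5396 frames.
Within the current minute: 43 × 30 + 3 − 2 = 1291 (labels ;00/;01 skipped at this minute). Total = 287712 + 5396 + 1291 = 294399.

294399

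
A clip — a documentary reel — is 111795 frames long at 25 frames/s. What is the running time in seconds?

4471.8 seconds

Running time = 111795 / (25) = 4471.8 s.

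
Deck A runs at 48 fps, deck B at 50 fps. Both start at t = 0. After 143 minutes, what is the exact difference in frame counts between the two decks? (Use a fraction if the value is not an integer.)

17160 frames

143 min = 8580 s.
A emits 48 × 8580 = 411840 frames; B emits 50 × 8580 = 429000.
Difference = 17160 frames; B is ahead of A.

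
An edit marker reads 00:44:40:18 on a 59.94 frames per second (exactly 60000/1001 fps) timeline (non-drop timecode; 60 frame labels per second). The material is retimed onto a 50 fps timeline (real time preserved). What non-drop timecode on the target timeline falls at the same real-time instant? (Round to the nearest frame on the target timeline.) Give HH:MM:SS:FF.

00:44:42:49

Source frame index: (0×3600 + 44×60 + 40) × 60 + 18 = 160818.
Real time: 160818 / (60000/1001) = 26829803/10000 s.
Target frame: (26829803/10000) × (50) = 26829803/200 ≈ 134149.015 → 134149.
At 50 labels/s: frame 134149 → 00:44:42:49.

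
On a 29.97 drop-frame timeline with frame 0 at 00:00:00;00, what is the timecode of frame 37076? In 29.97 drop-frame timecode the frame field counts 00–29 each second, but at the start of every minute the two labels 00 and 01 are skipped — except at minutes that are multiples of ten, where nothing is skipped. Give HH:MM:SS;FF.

00:20:37;02

Ten DF minutes hold 17982 frames, so frame 37076 lies in block 2 (frames 35964–53945) with 1112 frames into that block.
The block's first minute is 1800 frames and the rest 1798 each; 1112 frames reaches minute 0, so 2 × 18 + 0 × 2 = 36 labels have been skipped so far.
Adding those back, label number 37076 + 36 = 37112 at 30 labels/s is 1237 s + 2 f = 0 h 20 min 37 s frame 2, i.e. 00:20:37;02.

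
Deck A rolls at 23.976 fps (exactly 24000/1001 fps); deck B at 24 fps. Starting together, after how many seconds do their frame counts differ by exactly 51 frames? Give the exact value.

2127.125 seconds

The gap grows by |24 − 24000/1001| = 24/1001 frames per second.
Time for a 51-frame gap: 51 ÷ (24/1001) = 2127.125 s.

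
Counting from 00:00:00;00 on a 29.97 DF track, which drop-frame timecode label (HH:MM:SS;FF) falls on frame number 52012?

00:28:55;14

Ten DF minutes hold 17982 frames, so frame 52012 lies in block 2 (frames 35964–53945) with 16048 frames into that block.
The block's first minute is 1800 frames and the rest 1798 each; 16048 frames reaches minute 8, so 2 × 18 + 8 × 2 = 52 labels have been skipped so far.
Adding those back, label number 52012 + 52 = 52064 at 30 labels/s is 1735 s + 14 f = 0 h 28 min 55 s frame 14, i.e. 00:28:55;14.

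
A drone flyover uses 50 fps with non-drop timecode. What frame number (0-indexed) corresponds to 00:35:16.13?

Total seconds to the label: (0 × 3600 + 35 × 60 + 16) = 2116.
Frame index = 2116 × 50 + 13 = 105813.

frame 105813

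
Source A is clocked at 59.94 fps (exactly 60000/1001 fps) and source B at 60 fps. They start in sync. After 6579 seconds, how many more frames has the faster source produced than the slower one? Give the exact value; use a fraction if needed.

394740/1001 frames

A emits 60000/1001 × 6579 = 394740000/1001 frames; B emits 60 × 6579 = 394740.
Difference = 394740/1001 frames (≈ 394.3457); B is ahead of A.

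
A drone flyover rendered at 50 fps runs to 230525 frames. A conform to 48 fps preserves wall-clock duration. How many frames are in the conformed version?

221304 frames

Target frames = source frames × (target rate / source rate) = 230525 × (48)/(50) = 230525 × 24/25 = 221304.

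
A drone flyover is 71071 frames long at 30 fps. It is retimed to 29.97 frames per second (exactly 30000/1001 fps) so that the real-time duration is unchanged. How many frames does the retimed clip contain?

Target frames = source frames × (target rate / source rate) = 71071 × (30000/1001)/(30) = 71071 × 1000/1001 = 71000.

71000 frames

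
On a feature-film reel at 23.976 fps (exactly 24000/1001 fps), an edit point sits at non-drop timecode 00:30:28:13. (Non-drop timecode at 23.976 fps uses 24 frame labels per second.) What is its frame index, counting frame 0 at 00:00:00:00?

Total seconds to the label: (0 × 3600 + 30 × 60 + 28) = 1828.
Frame index = 1828 × 24 + 13 = 43885.

frame 43885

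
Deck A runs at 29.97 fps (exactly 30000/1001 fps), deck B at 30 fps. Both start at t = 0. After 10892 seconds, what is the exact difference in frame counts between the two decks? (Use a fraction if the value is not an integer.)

A emits 30000/1001 × 10892 = 46680000/143 frames; B emits 30 × 10892 = 326760.
Difference = 46680/143 frames (≈ 326.4336); B is ahead of A.

46680/143 frames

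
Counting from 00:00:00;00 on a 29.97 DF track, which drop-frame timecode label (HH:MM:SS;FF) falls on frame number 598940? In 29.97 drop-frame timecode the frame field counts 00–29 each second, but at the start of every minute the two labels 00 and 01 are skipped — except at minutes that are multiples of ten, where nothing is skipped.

05:33:04;20

Ten DF minutes hold 17982 frames, so frame 598940 lies in block 33 (frames 593406–611387) with 5534 frames into that block.
The block's first minute is 1800 frames and the rest 1798 each; 5534 frames reaches minute 3, so 33 × 18 + 3 × 2 = 600 labels have been skipped so far.
Adding those back, label number 598940 + 600 = 599540 at 30 labels/s is 19984 s + 20 f = 5 h 33 min 4 s frame 20, i.e. 05:33:04;20.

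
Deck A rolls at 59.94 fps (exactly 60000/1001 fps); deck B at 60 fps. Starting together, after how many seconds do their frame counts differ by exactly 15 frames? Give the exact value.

The gap grows by |60 − 60000/1001| = 60/1001 frames per second.
Time for a 15-frame gap: 15 ÷ (60/1001) = 250.25 s.

250.25 seconds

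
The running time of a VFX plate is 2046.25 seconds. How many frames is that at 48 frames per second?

98220 frames

Frames = 2046.25 × 48 = 98220.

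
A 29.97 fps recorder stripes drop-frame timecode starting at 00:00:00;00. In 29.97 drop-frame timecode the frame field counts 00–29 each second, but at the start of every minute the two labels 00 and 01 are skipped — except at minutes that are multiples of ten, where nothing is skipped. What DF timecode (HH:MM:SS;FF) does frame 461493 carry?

Ten DF minutes hold 17982 frames, so frame 461493 lies in block 25 (frames 449550–467531) with 11943 frames into that block.
The block's first minute is 1800 frames and the rest 1798 each; 11943 frames reaches minute 6, so 25 × 18 + 6 × 2 = 462 labels have been skipped so far.
Adding those back, label number 461493 + 462 = 461955 at 30 labels/s is 15398 s + 15 f = 4 h 16 min 38 s frame 15, i.e. 04:16:38;15.

04:16:38;15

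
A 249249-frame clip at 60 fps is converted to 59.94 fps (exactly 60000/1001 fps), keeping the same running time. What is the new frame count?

Target frames = source frames × (target rate / source rate) = 249249 × (60000/1001)/(60) = 249249 × 1000/1001 = 249000.

249000 frames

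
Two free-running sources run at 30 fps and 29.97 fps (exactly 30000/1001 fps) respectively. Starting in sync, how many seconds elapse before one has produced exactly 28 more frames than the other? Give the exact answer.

The gap grows by |30000/1001 − 30| = 30/1001 frames per second.
Time for a 28-frame gap: 28 ÷ (30/1001) = 14014/15 s.

14014/15 seconds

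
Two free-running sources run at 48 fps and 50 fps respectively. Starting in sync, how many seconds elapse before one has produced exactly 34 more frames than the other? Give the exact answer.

17 seconds

The gap grows by |50 − 48| = 2 frames per second.
Time for a 34-frame gap: 34 ÷ (2) = 17 s.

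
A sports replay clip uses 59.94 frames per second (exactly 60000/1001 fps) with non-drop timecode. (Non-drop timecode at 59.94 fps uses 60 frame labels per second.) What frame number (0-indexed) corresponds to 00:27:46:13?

Total seconds to the label: (0 × 3600 + 27 × 60 + 46) = 1666.
Frame index = 1666 × 60 + 13 = 99973.

99973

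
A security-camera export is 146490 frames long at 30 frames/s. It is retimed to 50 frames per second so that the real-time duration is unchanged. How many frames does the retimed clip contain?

244150 frames

Target frames = source frames × (target rate / source rate) = 146490 × (50)/(30) = 146490 × 5/3 = 244150.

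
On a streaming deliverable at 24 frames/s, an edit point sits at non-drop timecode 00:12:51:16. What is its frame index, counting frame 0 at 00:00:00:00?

frame 18520

Total seconds to the label: (0 × 3600 + 12 × 60 + 51) = 771.
Frame index = 771 × 24 + 16 = 18520.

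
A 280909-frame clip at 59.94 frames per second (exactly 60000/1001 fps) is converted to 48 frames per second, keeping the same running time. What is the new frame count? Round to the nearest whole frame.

224952 frames

Frames at target rate = 280909 × (48) / (60000/1001) = 281189909/1250 ≈ 224951.927.
Nearest whole frame: 224952.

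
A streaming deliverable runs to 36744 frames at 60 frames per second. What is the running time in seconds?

Running time = 36744 / (60) = 612.4 s.

612.4 seconds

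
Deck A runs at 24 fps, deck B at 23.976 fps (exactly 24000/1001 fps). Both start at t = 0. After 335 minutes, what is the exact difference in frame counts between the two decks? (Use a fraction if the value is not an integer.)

335 min = 20100 s.
A emits 24 × 20100 = 482400 frames; B emits 24000/1001 × 20100 = 482400000/1001.
Difference = 482400/1001 frames (≈ 481.9181); B is behind A.

482400/1001 frames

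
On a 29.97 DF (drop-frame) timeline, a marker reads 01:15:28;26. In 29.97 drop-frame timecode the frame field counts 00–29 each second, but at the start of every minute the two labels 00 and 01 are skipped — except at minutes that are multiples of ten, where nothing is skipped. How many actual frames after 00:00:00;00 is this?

135730

As if non-drop at 30 labels/s: (1 × 3600 + 15 × 60 + 28) × 30 + 26 = 135866.
Minute boundaries passed: 75; those not divisible by 10: 75 − 7 = 68; dropped labels = 2 × 68 = 136.
Actual frame index = 135866 − 136 = 135730.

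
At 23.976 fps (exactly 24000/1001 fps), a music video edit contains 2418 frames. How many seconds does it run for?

100.85075 seconds

Running time = 2418 / (24000/1001) = 100.85075 s.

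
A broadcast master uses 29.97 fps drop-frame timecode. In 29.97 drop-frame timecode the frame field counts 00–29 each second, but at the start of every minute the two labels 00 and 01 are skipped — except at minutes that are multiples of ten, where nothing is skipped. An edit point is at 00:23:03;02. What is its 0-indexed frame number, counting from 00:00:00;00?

Complete 10-minute blocks: 2, each 17982 frames → 35964.
Remaining 3 whole minutes in the current block: 1800 + 2 × 1798 = 5396 frames.
Within the current minute: 3 × 30 + 2 − 2 = 90 (labels ;00/;01 skipped at this minute). Total = 35964 + 5396 + 90 = 41450.

41450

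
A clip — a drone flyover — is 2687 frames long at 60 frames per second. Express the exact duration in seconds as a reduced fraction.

2687/60 seconds

Running time = 2687 ÷ (60) = 2687 × 1/60 = 2687/60 s.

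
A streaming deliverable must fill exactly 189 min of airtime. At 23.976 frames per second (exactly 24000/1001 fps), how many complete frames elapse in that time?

271888 frames

189 min = 11340 s.
Frames = 11340 × 24000/1001 = 38880000/143 ≈ 271888.1119.
Complete frames: 271888.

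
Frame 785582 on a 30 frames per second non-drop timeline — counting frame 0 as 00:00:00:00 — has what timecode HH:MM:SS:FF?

785582 ÷ 30 = 26186 full seconds, remainder 2 frames.
26186 s = 7 h 16 min 26 s.
Timecode: 07:16:26:02.

07:16:26:02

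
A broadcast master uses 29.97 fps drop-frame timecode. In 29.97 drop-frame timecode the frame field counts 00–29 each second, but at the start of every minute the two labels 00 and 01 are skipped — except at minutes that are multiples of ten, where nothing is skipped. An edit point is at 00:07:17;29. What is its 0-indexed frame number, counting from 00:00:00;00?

As if non-drop at 30 labels/s: (0 × 3600 + 7 × 60 + 17) × 30 + 29 = 13139.
Minute boundaries passed: 7; those not divisible by 10: 7 − 0 = 7; dropped labels = 2 × 7 = 14.
Actual frame index = 13139 − 14 = 13125.

13125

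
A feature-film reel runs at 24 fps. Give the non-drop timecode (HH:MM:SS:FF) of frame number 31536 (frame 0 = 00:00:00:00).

00:21:54:00

31536 ÷ 24 = 1314 full seconds, remainder 0 frames.
1314 s = 0 h 21 min 54 s.
Timecode: 00:21:54:00.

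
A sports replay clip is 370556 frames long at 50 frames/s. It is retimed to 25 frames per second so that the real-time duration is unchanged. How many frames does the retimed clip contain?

Target frames = source frames × (target rate / source rate) = 370556 × (25)/(50) = 370556 × 1/2 = 185278.

185278 frames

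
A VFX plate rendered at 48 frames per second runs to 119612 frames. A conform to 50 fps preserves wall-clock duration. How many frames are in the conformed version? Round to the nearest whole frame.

Frames at target rate = 119612 × (50) / (48) = 747575/6 ≈ 124595.833.
Nearest whole frame: 124596.

124596 frames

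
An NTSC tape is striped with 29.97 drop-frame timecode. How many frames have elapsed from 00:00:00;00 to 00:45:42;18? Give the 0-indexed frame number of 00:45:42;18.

Complete 10-minute blocks: 4, each 17982 frames → 71928.
Remaining 5 whole minutes in the current block: 1800 + 4 × 1798 = 8992 frames.
Within the current minute: 42 × 30 + 18 − 2 = 1276 (labels ;00/;01 skipped at this minute). Total = 71928 + 8992 + 1276 = 82196.

82196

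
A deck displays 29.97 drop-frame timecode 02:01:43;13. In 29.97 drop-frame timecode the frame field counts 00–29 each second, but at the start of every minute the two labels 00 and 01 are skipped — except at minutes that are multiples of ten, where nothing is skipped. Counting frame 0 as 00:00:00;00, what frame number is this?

218885

Complete 10-minute blocks: 12, each 17982 frames → 215784.
Remaining 1 whole minute in the current block: 1800 + 0 × 1798 = 1800 frames.
Within the current minute: 43 × 30 + 13 − 2 = 1301 (labels ;00/;01 skipped at this minute). Total = 215784 + 1800 + 1301 = 218885.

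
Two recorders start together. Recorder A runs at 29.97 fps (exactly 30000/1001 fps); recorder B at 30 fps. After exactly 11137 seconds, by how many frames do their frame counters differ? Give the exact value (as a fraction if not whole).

A emits 30000/1001 × 11137 = 47730000/143 frames; B emits 30 × 11137 = 334110.
Difference = 47730/143 frames (≈ 333.7762); B is ahead of A.

47730/143 frames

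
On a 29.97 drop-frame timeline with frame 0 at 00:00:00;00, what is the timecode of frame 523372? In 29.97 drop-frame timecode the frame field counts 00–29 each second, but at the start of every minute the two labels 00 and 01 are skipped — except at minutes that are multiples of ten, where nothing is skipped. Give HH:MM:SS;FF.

Ten DF minutes hold 17982 frames, so frame 523372 lies in block 29 (frames 521478–539459) with 1894 frames into that block.
The block's first minute is 1800 frames and the rest 1798 each; 1894 frames reaches minute 1, so 29 × 18 + 1 × 2 = 524 labels have been skipped so far.
Adding those back, label number 523372 + 524 = 523896 at 30 labels/s is 17463 s + 6 f = 4 h 51 min 3 s frame 6, i.e. 04:51:03;06.

04:51:03;06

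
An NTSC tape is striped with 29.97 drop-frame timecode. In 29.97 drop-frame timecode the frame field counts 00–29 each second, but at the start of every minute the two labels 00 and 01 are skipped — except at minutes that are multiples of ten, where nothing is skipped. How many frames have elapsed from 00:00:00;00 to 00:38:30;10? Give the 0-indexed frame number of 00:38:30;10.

As if non-drop at 30 labels/s: (0 × 3600 + 38 × 60 + 30) × 30 + 10 = 69310.
Minute boundaries passed: 38; those not divisible by 10: 38 − 3 = 35; dropped labels = 2 × 35 = 70.
Actual frame index = 69310 − 70 = 69240.

69240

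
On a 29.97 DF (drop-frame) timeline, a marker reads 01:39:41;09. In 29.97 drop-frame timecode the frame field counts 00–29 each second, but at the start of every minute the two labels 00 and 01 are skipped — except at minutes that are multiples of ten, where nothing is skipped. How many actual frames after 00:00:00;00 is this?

179259

As if non-drop at 30 labels/s: (1 × 3600 + 39 × 60 + 41) × 30 + 9 = 179439.
Minute boundaries passed: 99; those not divisible by 10: 99 − 9 = 90; dropped labels = 2 × 90 = 180.
Actual frame index = 179439 − 180 = 179259.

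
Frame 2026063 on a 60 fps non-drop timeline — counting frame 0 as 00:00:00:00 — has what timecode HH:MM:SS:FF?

2026063 ÷ 60 = 33767 full seconds, remainder 43 frames.
33767 s = 9 h 22 min 47 s.
Timecode: 09:22:47:43.

09:22:47:43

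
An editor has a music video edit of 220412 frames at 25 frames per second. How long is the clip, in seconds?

Running time = 220412 / (25) = 8816.48 s.

8816.48 seconds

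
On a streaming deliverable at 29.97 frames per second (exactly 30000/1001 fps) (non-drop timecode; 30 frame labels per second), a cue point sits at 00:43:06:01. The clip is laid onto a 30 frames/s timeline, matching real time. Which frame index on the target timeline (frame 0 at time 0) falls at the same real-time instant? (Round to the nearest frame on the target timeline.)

frame 77659

Source frame index: (0×3600 + 43×60 + 6) × 30 + 1 = 77581.
Real time: 77581 / (30000/1001) = 77658581/30000 s.
Target frame: (77658581/30000) × (30) = 77658581/1000 ≈ 77658.581 → 77659.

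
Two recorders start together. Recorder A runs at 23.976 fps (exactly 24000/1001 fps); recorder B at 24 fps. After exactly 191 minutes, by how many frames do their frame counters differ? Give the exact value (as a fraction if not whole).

191 min = 11460 s.
A emits 24000/1001 × 11460 = 275040000/1001 frames; B emits 24 × 11460 = 275040.
Difference = 275040/1001 frames (≈ 274.7652); B is ahead of A.

275040/1001 frames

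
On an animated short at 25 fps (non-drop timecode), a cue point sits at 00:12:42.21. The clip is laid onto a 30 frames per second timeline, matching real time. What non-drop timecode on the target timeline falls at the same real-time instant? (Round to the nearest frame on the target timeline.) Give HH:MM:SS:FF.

00:12:42:25

Source frame index: (0×3600 + 12×60 + 42) × 25 + 21 = 19071.
Real time: 19071 / (25) = 19071/25 s.
Target frame: (19071/25) × (30) = 114426/5 ≈ 22885.200 → 22885.
At 30 labels/s: frame 22885 → 00:12:42:25.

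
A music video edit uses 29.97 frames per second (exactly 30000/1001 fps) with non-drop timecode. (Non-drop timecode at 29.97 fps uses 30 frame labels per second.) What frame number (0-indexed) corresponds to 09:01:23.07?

Total seconds to the label: (9 × 3600 + 1 × 60 + 23) = 32483.
Frame index = 32483 × 30 + 7 = 974497.

frame 974497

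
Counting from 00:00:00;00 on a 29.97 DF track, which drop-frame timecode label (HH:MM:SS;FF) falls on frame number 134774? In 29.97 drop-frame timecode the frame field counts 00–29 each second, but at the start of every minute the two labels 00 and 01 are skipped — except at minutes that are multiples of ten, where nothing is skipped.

01:14:56;28

Ten DF minutes hold 17982 frames, so frame 134774 lies in block 7 (frames 125874–143855) with 8900 frames into that block.
The block's first minute is 1800 frames and the rest 1798 each; 8900 frames reaches minute 4, so 7 × 18 + 4 × 2 = 134 labels have been skipped so far.
Adding those back, label number 134774 + 134 = 134908 at 30 labels/s is 4496 s + 28 f = 1 h 14 min 56 s frame 28, i.e. 01:14:56;28.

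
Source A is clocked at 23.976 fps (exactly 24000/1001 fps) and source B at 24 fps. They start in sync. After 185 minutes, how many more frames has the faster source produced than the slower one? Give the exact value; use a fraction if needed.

266400/1001 frames

185 min = 11100 s.
A emits 24000/1001 × 11100 = 266400000/1001 frames; B emits 24 × 11100 = 266400.
Difference = 266400/1001 frames (≈ 266.1339); B is ahead of A.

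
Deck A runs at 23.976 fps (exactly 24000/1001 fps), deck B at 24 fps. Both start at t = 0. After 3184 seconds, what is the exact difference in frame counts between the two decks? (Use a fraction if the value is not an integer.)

A emits 24000/1001 × 3184 = 76416000/1001 frames; B emits 24 × 3184 = 76416.
Difference = 76416/1001 frames (≈ 76.3397); B is ahead of A.

76416/1001 frames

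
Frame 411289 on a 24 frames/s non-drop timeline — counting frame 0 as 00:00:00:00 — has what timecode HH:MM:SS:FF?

411289 ÷ 24 = 17137 full seconds, remainder 1 frame.
17137 s = 4 h 45 min 37 s.
Timecode: 04:45:37:01.

04:45:37:01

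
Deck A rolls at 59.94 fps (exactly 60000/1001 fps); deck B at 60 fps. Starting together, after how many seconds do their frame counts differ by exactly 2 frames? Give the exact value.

The gap grows by |60 − 60000/1001| = 60/1001 frames per second.
Time for a 2-frame gap: 2 ÷ (60/1001) = 1001/30 s.

1001/30 seconds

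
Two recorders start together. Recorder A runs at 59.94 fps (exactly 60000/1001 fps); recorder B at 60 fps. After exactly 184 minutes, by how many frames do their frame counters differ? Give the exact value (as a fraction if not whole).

662400/1001 frames

184 min = 11040 s.
A emits 60000/1001 × 11040 = 662400000/1001 frames; B emits 60 × 11040 = 662400.
Difference = 662400/1001 frames (≈ 661.7383); B is ahead of A.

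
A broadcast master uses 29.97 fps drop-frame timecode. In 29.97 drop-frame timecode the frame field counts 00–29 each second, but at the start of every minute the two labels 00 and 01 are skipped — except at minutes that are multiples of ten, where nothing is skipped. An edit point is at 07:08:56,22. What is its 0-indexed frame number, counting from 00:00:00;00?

As if non-drop at 30 labels/s: (7 × 3600 + 8 × 60 + 56) × 30 + 22 = 772102.
Minute boundaries passed: 428; those not divisible by 10: 428 − 42 = 386; dropped labels = 2 × 386 = 772.
Actual frame index = 772102 − 772 = 771330.

771330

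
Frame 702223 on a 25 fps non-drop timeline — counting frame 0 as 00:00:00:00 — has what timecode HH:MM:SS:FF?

07:48:08:23

702223 ÷ 25 = 28088 full seconds, remainder 23 frames.
28088 s = 7 h 48 min 8 s.
Timecode: 07:48:08:23.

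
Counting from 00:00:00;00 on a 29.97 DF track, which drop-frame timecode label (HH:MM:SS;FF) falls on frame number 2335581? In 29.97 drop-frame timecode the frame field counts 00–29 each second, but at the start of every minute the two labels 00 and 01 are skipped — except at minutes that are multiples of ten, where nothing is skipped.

Each 10-minute DF block holds 10 × 60 × 30 − 9 × 2 = 17982 frames. 2335581 ÷ 17982 → 129 full blocks, remainder 15903.
Within the partial block the first minute is 1800 frames and each further minute 1798, so 8 further minute boundaries passed. Total skipped labels = 18 × 129 + 2 × 8 = 2338.
Non-drop label index = 2335581 + 2338 = 2337919; at 30 labels/s that is 21:38:50:19, i.e. DF 21:38:50;19.

21:38:50;19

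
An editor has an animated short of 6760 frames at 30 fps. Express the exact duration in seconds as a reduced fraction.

Running time = 6760 ÷ (30) = 6760 × 1/30 = 676/3 s.

676/3 seconds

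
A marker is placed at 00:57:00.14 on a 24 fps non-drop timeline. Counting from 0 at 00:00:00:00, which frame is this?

Total seconds to the label: (0 × 3600 + 57 × 60 + 0) = 3420.
Frame index = 3420 × 24 + 14 = 82094.

82094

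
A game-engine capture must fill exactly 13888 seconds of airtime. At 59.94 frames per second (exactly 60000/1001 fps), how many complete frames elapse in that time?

832447 frames

Frames = 13888 × 60000/1001 = 119040000/143 ≈ 832447.5524.
Complete frames: 832447.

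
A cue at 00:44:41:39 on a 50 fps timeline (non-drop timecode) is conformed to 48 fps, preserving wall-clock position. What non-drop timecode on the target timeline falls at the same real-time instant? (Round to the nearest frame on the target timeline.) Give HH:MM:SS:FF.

Source frame index: (0×3600 + 44×60 + 41) × 50 + 39 = 134089.
Real time: 134089 / (50) = 134089/50 s.
Target frame: (134089/50) × (48) = 3218136/25 ≈ 128725.440 → 128725.
At 48 labels/s: frame 128725 → 00:44:41:37.

00:44:41:37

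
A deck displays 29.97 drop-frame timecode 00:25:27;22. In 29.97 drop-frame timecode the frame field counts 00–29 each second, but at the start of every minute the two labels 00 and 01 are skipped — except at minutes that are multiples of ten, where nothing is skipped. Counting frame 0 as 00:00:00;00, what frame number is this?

As if non-drop at 30 labels/s: (0 × 3600 + 25 × 60 + 27) × 30 + 22 = 45832.
Minute boundaries passed: 25; those not divisible by 10: 25 − 2 = 23; dropped labels = 2 × 23 = 46.
Actual frame index = 45832 − 46 = 45786.

45786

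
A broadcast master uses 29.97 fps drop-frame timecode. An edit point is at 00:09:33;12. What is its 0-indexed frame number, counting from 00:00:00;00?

17184

As if non-drop at 30 labels/s: (0 × 3600 + 9 × 60 + 33) × 30 + 12 = 17202.
Minute boundaries passed: 9; those not divisible by 10: 9 − 0 = 9; dropped labels = 2 × 9 = 18.
Actual frame index = 17202 − 18 = 17184.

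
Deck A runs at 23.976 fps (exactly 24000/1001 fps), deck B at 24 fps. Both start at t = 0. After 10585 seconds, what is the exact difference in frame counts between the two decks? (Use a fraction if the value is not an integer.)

A emits 24000/1001 × 10585 = 254040000/1001 frames; B emits 24 × 10585 = 254040.
Difference = 254040/1001 frames (≈ 253.7862); B is ahead of A.

254040/1001 frames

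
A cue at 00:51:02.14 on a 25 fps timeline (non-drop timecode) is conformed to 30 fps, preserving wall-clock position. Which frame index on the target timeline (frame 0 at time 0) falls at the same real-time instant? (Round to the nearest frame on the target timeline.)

Source frame index: (0×3600 + 51×60 + 2) × 25 + 14 = 76564.
Real time: 76564 / (25) = 76564/25 s.
Target frame: (76564/25) × (30) = 459384/5 ≈ 91876.800 → 91877.

frame 91877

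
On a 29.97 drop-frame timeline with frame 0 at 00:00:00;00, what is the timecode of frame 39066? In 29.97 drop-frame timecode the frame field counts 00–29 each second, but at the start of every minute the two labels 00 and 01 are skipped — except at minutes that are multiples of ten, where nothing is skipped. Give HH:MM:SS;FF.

Ten DF minutes hold 17982 frames, so frame 39066 lies in block 2 (frames 35964–53945) with 3102 frames into that block.
The block's first minute is 1800 frames and the rest 1798 each; 3102 frames reaches minute 1, so 2 × 18 + 1 × 2 = 38 labels have been skipped so far.
Adding those back, label number 39066 + 38 = 39104 at 30 labels/s is 1303 s + 14 f = 0 h 21 min 43 s frame 14, i.e. 00:21:43;14.

00:21:43;14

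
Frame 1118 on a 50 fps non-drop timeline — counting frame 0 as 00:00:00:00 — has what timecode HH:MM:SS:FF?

1118 ÷ 50 = 22 full seconds, remainder 18 frames.
22 s = 0 h 0 min 22 s.
Timecode: 00:00:22:18.

00:00:22:18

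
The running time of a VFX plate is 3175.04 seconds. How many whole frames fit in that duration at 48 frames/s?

Frames = 3175.04 × 48 = 3810048/25 ≈ 152401.9200.
Complete frames: 152401.

152401 frames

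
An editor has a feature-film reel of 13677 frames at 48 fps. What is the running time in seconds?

Running time = 13677 / (48) = 284.9375 s.

284.9375 seconds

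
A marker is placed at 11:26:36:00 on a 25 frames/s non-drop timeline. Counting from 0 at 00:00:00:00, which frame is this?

Total seconds to the label: (11 × 3600 + 26 × 60 + 36) = 41196.
Frame index = 41196 × 25 + 0 = 1029900.

1029900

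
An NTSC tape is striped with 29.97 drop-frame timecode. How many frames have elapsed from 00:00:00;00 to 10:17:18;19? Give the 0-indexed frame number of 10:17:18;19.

1110047

Complete 10-minute blocks: 61, each 17982 frames → 1096902.
Remaining 7 whole minutes in the current block: 1800 + 6 × 1798 = 12588 frames.
Within the current minute: 18 × 30 + 19 − 2 = 557 (labels ;00/;01 skipped at this minute). Total = 1096902 + 12588 + 557 = 1110047.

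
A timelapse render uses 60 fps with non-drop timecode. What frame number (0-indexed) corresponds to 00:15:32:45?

55965

Total seconds to the label: (0 × 3600 + 15 × 60 + 32) = 932.
Frame index = 932 × 60 + 45 = 55965.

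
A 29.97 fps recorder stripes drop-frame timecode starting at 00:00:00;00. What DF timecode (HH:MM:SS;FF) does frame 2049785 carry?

Each 10-minute DF block holds 10 × 60 × 30 − 9 × 2 = 17982 frames. 2049785 ÷ 17982 → 113 full blocks, remainder 17819.
Within the partial block the first minute is 1800 frames and each further minute 1798, so 9 further minute boundaries passed. Total skipped labels = 18 × 113 + 2 × 9 = 2052.
Non-drop label index = 2049785 + 2052 = 2051837; at 30 labels/s that is 18:59:54:17, i.e. DF 18:59:54;17.

18:59:54;17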